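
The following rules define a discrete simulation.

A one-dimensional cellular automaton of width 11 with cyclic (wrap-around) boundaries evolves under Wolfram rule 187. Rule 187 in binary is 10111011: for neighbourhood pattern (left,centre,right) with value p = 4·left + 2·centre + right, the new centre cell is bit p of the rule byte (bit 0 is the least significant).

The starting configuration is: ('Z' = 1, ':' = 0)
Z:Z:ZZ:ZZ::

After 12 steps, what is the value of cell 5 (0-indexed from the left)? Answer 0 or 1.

0) Z:Z:ZZ:ZZ::
1) :Z:ZZ:ZZ:ZZ
2) Z:ZZ:ZZ:ZZ:
3) :ZZ:ZZ:ZZ:Z
4) ZZ:ZZ:ZZ:Z:
5) Z:ZZ:ZZ:Z:Z
6) :ZZ:ZZ:Z:ZZ
7) ZZ:ZZ:Z:ZZ:
8) Z:ZZ:Z:ZZ:Z
9) :ZZ:Z:ZZ:ZZ
10) ZZ:Z:ZZ:ZZ:
11) Z:Z:ZZ:ZZ:Z
12) :Z:ZZ:ZZ:ZZ

0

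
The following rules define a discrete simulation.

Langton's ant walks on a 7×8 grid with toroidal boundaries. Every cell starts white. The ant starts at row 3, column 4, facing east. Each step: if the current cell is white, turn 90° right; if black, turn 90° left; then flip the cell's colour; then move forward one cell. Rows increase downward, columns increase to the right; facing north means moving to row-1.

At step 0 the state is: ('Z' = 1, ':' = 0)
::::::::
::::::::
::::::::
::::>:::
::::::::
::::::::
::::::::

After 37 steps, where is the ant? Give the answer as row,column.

t=0: ::::::::
::::::::
::::::::
::::>:::
::::::::
::::::::
::::::::
t=1: ::::::::
::::::::
::::::::
::::Z:::
::::v:::
::::::::
::::::::
t=2: ::::::::
::::::::
::::::::
::::Z:::
:::<Z:::
::::::::
::::::::
t=3: ::::::::
::::::::
::::::::
:::^Z:::
:::ZZ:::
::::::::
::::::::
t=4: ::::::::
::::::::
::::::::
:::Z>:::
:::ZZ:::
::::::::
::::::::
t=5: ::::::::
::::::::
::::^:::
:::Z::::
:::ZZ:::
::::::::
::::::::
t=6: ::::::::
::::::::
::::Z>::
:::Z::::
:::ZZ:::
::::::::
::::::::
t=7: ::::::::
::::::::
::::ZZ::
:::Z:v::
:::ZZ:::
::::::::
::::::::
t=8: ::::::::
::::::::
::::ZZ::
:::Z<Z::
:::ZZ:::
::::::::
::::::::
t=9: ::::::::
::::::::
::::^Z::
:::ZZZ::
:::ZZ:::
::::::::
::::::::
t=10: ::::::::
::::::::
:::<:Z::
:::ZZZ::
:::ZZ:::
::::::::
::::::::
t=11: ::::::::
:::^::::
:::Z:Z::
:::ZZZ::
:::ZZ:::
::::::::
::::::::
t=12: ::::::::
:::Z>:::
:::Z:Z::
:::ZZZ::
:::ZZ:::
::::::::
::::::::
t=13: ::::::::
:::ZZ:::
:::ZvZ::
:::ZZZ::
:::ZZ:::
::::::::
::::::::
t=14: ::::::::
:::ZZ:::
:::<ZZ::
:::ZZZ::
:::ZZ:::
::::::::
::::::::
t=15: ::::::::
:::ZZ:::
::::ZZ::
:::vZZ::
:::ZZ:::
::::::::
::::::::
t=16: ::::::::
:::ZZ:::
::::ZZ::
::::>Z::
:::ZZ:::
::::::::
::::::::
t=17: ::::::::
:::ZZ:::
::::^Z::
:::::Z::
:::ZZ:::
::::::::
::::::::
t=18: ::::::::
:::ZZ:::
:::<:Z::
:::::Z::
:::ZZ:::
::::::::
::::::::
t=19: ::::::::
:::^Z:::
:::Z:Z::
:::::Z::
:::ZZ:::
::::::::
::::::::
t=20: ::::::::
::<:Z:::
:::Z:Z::
:::::Z::
:::ZZ:::
::::::::
::::::::
t=21: ::^:::::
::Z:Z:::
:::Z:Z::
:::::Z::
:::ZZ:::
::::::::
::::::::
t=22: ::Z>::::
::Z:Z:::
:::Z:Z::
:::::Z::
:::ZZ:::
::::::::
::::::::
t=23: ::ZZ::::
::ZvZ:::
:::Z:Z::
:::::Z::
:::ZZ:::
::::::::
::::::::
t=24: ::ZZ::::
::<ZZ:::
:::Z:Z::
:::::Z::
:::ZZ:::
::::::::
::::::::
t=25: ::ZZ::::
:::ZZ:::
::vZ:Z::
:::::Z::
:::ZZ:::
::::::::
::::::::
t=26: ::ZZ::::
:::ZZ:::
:<ZZ:Z::
:::::Z::
:::ZZ:::
::::::::
::::::::
t=27: ::ZZ::::
:^:ZZ:::
:ZZZ:Z::
:::::Z::
:::ZZ:::
::::::::
::::::::
t=28: ::ZZ::::
:Z>ZZ:::
:ZZZ:Z::
:::::Z::
:::ZZ:::
::::::::
::::::::
t=29: ::ZZ::::
:ZZZZ:::
:ZvZ:Z::
:::::Z::
:::ZZ:::
::::::::
::::::::
t=30: ::ZZ::::
:ZZZZ:::
:Z:>:Z::
:::::Z::
:::ZZ:::
::::::::
::::::::
t=31: ::ZZ::::
:ZZ^Z:::
:Z:::Z::
:::::Z::
:::ZZ:::
::::::::
::::::::
t=32: ::ZZ::::
:Z<:Z:::
:Z:::Z::
:::::Z::
:::ZZ:::
::::::::
::::::::
t=33: ::ZZ::::
:Z::Z:::
:Zv::Z::
:::::Z::
:::ZZ:::
::::::::
::::::::
t=34: ::ZZ::::
:Z::Z:::
:<Z::Z::
:::::Z::
:::ZZ:::
::::::::
::::::::
t=35: ::ZZ::::
:Z::Z:::
::Z::Z::
:v:::Z::
:::ZZ:::
::::::::
::::::::
t=36: ::ZZ::::
:Z::Z:::
::Z::Z::
<Z:::Z::
:::ZZ:::
::::::::
::::::::
t=37: ::ZZ::::
:Z::Z:::
^:Z::Z::
ZZ:::Z::
:::ZZ:::
::::::::
::::::::

2,0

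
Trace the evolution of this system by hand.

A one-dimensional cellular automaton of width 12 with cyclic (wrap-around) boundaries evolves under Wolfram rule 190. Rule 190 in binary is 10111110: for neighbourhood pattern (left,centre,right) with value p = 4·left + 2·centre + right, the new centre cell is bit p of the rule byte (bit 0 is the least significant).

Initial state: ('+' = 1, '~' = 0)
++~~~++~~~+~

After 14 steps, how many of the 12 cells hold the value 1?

[0] ++~~~++~~~+~
[1] +~+~++~+~+++
[2] ~++++~++++++
[3] ++++~++++++~
[4] +++~++++++~+
[5] ++~++++++~++
[6] +~++++++~+++
[7] ~++++++~++++
[8] ++++++~++++~
[9] +++++~++++~+
[10] ++++~++++~++
[11] +++~++++~+++
[12] ++~++++~++++
[13] +~++++~+++++
[14] ~++++~++++++

10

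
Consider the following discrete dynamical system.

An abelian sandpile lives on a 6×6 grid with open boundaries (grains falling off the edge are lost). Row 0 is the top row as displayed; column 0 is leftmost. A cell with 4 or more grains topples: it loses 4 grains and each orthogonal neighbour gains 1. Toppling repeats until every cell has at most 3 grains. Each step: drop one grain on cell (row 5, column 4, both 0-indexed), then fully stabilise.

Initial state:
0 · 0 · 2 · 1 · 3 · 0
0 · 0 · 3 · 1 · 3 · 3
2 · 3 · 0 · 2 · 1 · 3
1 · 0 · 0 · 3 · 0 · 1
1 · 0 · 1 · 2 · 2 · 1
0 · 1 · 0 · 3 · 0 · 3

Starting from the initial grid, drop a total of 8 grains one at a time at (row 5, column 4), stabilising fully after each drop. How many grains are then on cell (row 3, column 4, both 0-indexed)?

2

k=0  0 · 0 · 2 · 1 · 3 · 0
0 · 0 · 3 · 1 · 3 · 3
2 · 3 · 0 · 2 · 1 · 3
1 · 0 · 0 · 3 · 0 · 1
1 · 0 · 1 · 2 · 2 · 1
0 · 1 · 0 · 3 · 0 · 3
k=1  0 · 0 · 2 · 1 · 3 · 0
0 · 0 · 3 · 1 · 3 · 3
2 · 3 · 0 · 2 · 1 · 3
1 · 0 · 0 · 3 · 0 · 1
1 · 0 · 1 · 2 · 2 · 1
0 · 1 · 0 · 3 · 1 · 3
k=2  0 · 0 · 2 · 1 · 3 · 0
0 · 0 · 3 · 1 · 3 · 3
2 · 3 · 0 · 2 · 1 · 3
1 · 0 · 0 · 3 · 0 · 1
1 · 0 · 1 · 2 · 2 · 1
0 · 1 · 0 · 3 · 2 · 3
k=3  0 · 0 · 2 · 1 · 3 · 0
0 · 0 · 3 · 1 · 3 · 3
2 · 3 · 0 · 2 · 1 · 3
1 · 0 · 0 · 3 · 0 · 1
1 · 0 · 1 · 2 · 2 · 1
0 · 1 · 0 · 3 · 3 · 3
k=4  0 · 0 · 2 · 1 · 3 · 0
0 · 0 · 3 · 1 · 3 · 3
2 · 3 · 0 · 2 · 1 · 3
1 · 0 · 0 · 3 · 0 · 1
1 · 0 · 1 · 3 · 3 · 2
0 · 1 · 1 · 0 · 2 · 0
k=5  0 · 0 · 2 · 1 · 3 · 0
0 · 0 · 3 · 1 · 3 · 3
2 · 3 · 0 · 2 · 1 · 3
1 · 0 · 0 · 3 · 0 · 1
1 · 0 · 1 · 3 · 3 · 2
0 · 1 · 1 · 0 · 3 · 0
k=6  0 · 0 · 2 · 1 · 3 · 0
0 · 0 · 3 · 1 · 3 · 3
2 · 3 · 0 · 3 · 1 · 3
1 · 0 · 1 · 0 · 2 · 1
1 · 0 · 2 · 1 · 1 · 3
0 · 1 · 1 · 2 · 1 · 1
k=7  0 · 0 · 2 · 1 · 3 · 0
0 · 0 · 3 · 1 · 3 · 3
2 · 3 · 0 · 3 · 1 · 3
1 · 0 · 1 · 0 · 2 · 1
1 · 0 · 2 · 1 · 1 · 3
0 · 1 · 1 · 2 · 2 · 1
k=8  0 · 0 · 2 · 1 · 3 · 0
0 · 0 · 3 · 1 · 3 · 3
2 · 3 · 0 · 3 · 1 · 3
1 · 0 · 1 · 0 · 2 · 1
1 · 0 · 2 · 1 · 1 · 3
0 · 1 · 1 · 2 · 3 · 1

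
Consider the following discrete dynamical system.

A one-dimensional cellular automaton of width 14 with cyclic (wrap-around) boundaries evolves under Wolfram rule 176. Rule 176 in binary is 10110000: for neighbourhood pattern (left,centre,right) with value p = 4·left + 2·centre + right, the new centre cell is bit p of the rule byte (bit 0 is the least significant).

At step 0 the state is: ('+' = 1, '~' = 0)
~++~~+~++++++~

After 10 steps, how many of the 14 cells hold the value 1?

5

step 0: ~++~~+~++++++~
step 1: ~~~+~~+~++++~+
step 2: +~~~+~~+~++~+~
step 3: ~+~~~+~~+~~+~+
step 4: +~+~~~+~~+~~+~
step 5: ~+~+~~~+~~+~~+
step 6: +~+~+~~~+~~+~~
step 7: ~+~+~+~~~+~~+~
step 8: ~~+~+~+~~~+~~+
step 9: +~~+~+~+~~~+~~
step 10: ~+~~+~+~+~~~+~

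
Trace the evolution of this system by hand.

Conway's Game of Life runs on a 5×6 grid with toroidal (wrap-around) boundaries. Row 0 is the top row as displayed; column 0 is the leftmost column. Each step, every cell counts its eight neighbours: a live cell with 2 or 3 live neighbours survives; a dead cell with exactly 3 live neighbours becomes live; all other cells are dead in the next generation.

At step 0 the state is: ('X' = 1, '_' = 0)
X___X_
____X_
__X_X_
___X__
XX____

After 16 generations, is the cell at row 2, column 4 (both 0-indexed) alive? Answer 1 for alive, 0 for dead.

k=0  X___X_
____X_
__X_X_
___X__
XX____
k=1  XX____
____X_
____X_
_XXX__
XX___X
k=2  _X____
_____X
__X_X_
_XXXXX
_____X
k=3  X_____
______
XXX___
XXX__X
_X_X_X
k=4  X_____
X_____
__X__X
___XXX
____XX
k=5  X_____
XX___X
X__X_X
X__X__
X__X__
k=6  ______
_X__X_
__X___
XXXX__
XX___X
k=7  _X___X
______
X_____
___X_X
_____X
k=8  X_____
X_____
______
X___XX
_____X
k=9  X____X
______
X_____
X___XX
____X_
k=10  _____X
X____X
X_____
X___X_
____X_
k=11  X___XX
X____X
XX____
______
____X_
k=12  X___X_
____X_
XX___X
______
____X_
k=13  ___XX_
_X__X_
X____X
X____X
_____X
k=14  ___XXX
X__XX_
_X__X_
____X_
X____X
k=15  ___X__
X_X___
____X_
X___X_
X__X__
k=16  _XXX__
___X__
_X_X__
___XX_
___XXX

0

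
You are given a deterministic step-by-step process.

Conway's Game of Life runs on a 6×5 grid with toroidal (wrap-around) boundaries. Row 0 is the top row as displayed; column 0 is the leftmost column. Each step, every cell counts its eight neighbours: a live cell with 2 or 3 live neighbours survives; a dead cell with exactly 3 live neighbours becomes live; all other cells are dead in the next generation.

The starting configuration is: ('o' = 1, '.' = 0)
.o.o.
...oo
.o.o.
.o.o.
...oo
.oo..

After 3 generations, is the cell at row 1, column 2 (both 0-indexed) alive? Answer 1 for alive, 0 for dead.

1

k=0  .o.o.
...oo
.o.o.
.o.o.
...oo
.oo..
k=1  oo.oo
o..oo
o..o.
o..o.
oo.oo
oo..o
k=2  .....
.....
oooo.
...o.
...o.
.....
k=3  .....
.oo..
.oooo
.o.o.
.....
.....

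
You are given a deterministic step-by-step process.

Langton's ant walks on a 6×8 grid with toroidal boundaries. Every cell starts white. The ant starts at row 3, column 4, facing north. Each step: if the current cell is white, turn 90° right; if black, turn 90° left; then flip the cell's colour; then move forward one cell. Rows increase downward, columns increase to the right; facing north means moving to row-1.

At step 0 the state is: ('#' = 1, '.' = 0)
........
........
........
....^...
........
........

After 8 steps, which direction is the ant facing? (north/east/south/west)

south

gen 0: ........
........
........
....^...
........
........
gen 1: ........
........
........
....#>..
........
........
gen 2: ........
........
........
....##..
.....v..
........
gen 3: ........
........
........
....##..
....<#..
........
gen 4: ........
........
........
....^#..
....##..
........
gen 5: ........
........
........
...<.#..
....##..
........
gen 6: ........
........
...^....
...#.#..
....##..
........
gen 7: ........
........
...#>...
...#.#..
....##..
........
gen 8: ........
........
...##...
...#v#..
....##..
........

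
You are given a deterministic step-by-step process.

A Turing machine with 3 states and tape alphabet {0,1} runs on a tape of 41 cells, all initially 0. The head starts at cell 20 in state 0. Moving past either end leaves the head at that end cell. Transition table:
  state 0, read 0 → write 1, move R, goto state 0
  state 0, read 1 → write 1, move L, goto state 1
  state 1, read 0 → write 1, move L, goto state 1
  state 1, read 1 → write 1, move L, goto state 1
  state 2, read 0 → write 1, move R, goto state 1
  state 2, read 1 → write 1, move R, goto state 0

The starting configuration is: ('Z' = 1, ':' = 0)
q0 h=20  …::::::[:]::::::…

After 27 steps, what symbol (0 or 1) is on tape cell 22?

1

t=0: q0 h=20  …::::::[:]::::::…
t=1: q0 h=21  …:::::Z[:]::::::…
t=2: q0 h=22  …::::ZZ[:]::::::…
t=3: q0 h=23  …:::ZZZ[:]::::::…
t=4: q0 h=24  …::ZZZZ[:]::::::…
t=5: q0 h=25  …:ZZZZZ[:]::::::…
t=6: q0 h=26  …ZZZZZZ[:]::::::…
t=7: q0 h=27  …ZZZZZZ[:]::::::…
t=8: q0 h=28  …ZZZZZZ[:]::::::…
t=9: q0 h=29  …ZZZZZZ[:]::::::…
t=10: q0 h=30  …ZZZZZZ[:]::::::…
t=11: q0 h=31  …ZZZZZZ[:]::::::…
t=12: q0 h=32  …ZZZZZZ[:]::::::…
t=13: q0 h=33  …ZZZZZZ[:]::::::…
t=14: q0 h=34  …ZZZZZZ[:]::::::|
t=15: q0 h=35  …ZZZZZZ[:]:::::|
t=16: q0 h=36  …ZZZZZZ[:]::::|
t=17: q0 h=37  …ZZZZZZ[:]:::|
t=18: q0 h=38  …ZZZZZZ[:]::|
t=19: q0 h=39  …ZZZZZZ[:]:|
t=20: q0 h=40  …ZZZZZZ[:]|
t=21: q0 h=40  …ZZZZZZ[Z]|
t=22: q1 h=39  …ZZZZZZ[Z]Z|
t=23: q1 h=38  …ZZZZZZ[Z]ZZ|
t=24: q1 h=37  …ZZZZZZ[Z]ZZZ|
t=25: q1 h=36  …ZZZZZZ[Z]ZZZZ|
t=26: q1 h=35  …ZZZZZZ[Z]ZZZZZ|
t=27: q1 h=34  …ZZZZZZ[Z]ZZZZZZ|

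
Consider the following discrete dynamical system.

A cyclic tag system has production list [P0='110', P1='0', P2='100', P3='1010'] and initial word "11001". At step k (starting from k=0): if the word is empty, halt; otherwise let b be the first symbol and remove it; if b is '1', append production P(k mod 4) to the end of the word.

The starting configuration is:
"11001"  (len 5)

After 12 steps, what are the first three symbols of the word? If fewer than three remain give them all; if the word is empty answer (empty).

010

step 0: "11001"  (len 5)
step 1: "1001110"  (len 7)
step 2: "0011100"  (len 7)
step 3: "011100"  (len 6)
step 4: "11100"  (len 5)
step 5: "1100110"  (len 7)
step 6: "1001100"  (len 7)
step 7: "001100100"  (len 9)
step 8: "01100100"  (len 8)
step 9: "1100100"  (len 7)
step 10: "1001000"  (len 7)
step 11: "001000100"  (len 9)
step 12: "01000100"  (len 8)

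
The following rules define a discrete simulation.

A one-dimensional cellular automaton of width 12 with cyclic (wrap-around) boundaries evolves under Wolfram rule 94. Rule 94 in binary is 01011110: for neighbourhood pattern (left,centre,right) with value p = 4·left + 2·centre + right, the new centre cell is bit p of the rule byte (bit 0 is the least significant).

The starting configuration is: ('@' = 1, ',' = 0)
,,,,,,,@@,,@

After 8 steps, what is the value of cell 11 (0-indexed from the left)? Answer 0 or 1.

k=0  ,,,,,,,@@,,@
k=1  @,,,,,@@@@@@
k=2  @@,,,@@,,,,,
k=3  @@@,@@@@,,,@
k=4  ,,@,@,,@@,@@
k=5  @@@,@@@@@,@@
k=6  ,,@,@,,,@,@,
k=7  ,@@,@@,@@,@@
k=8  ,@@,@@,@@,@@

1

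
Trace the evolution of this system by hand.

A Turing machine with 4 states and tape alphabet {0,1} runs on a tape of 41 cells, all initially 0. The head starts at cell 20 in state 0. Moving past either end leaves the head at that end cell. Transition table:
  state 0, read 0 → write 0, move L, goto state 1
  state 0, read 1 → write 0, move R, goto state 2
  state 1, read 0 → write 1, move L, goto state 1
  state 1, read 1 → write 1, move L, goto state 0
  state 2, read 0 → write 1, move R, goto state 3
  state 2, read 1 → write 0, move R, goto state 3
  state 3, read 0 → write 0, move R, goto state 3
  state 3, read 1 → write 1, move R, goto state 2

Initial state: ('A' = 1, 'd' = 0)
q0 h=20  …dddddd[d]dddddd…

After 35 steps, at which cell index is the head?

13

t=0: q0 h=20  …dddddd[d]dddddd…
t=1: q1 h=19  …dddddd[d]dddddd…
t=2: q1 h=18  …dddddd[d]Addddd…
t=3: q1 h=17  …dddddd[d]AAdddd…
t=4: q1 h=16  …dddddd[d]AAAddd…
t=5: q1 h=15  …dddddd[d]AAAAdd…
t=6: q1 h=14  …dddddd[d]AAAAAd…
t=7: q1 h=13  …dddddd[d]AAAAAA…
t=8: q1 h=12  …dddddd[d]AAAAAA…
t=9: q1 h=11  …dddddd[d]AAAAAA…
t=10: q1 h=10  …dddddd[d]AAAAAA…
t=11: q1 h= 9  …dddddd[d]AAAAAA…
t=12: q1 h= 8  …dddddd[d]AAAAAA…
t=13: q1 h= 7  …dddddd[d]AAAAAA…
t=14: q1 h= 6  |dddddd[d]AAAAAA…
t=15: q1 h= 5  |ddddd[d]AAAAAA…
t=16: q1 h= 4  |dddd[d]AAAAAA…
t=17: q1 h= 3  |ddd[d]AAAAAA…
t=18: q1 h= 2  |dd[d]AAAAAA…
t=19: q1 h= 1  |d[d]AAAAAA…
t=20: q1 h= 0  |[d]AAAAAA…
t=21: q1 h= 0  |[A]AAAAAA…
t=22: q0 h= 0  |[A]AAAAAA…
t=23: q2 h= 1  |d[A]AAAAAA…
t=24: q3 h= 2  |dd[A]AAAAAA…
t=25: q2 h= 3  |ddA[A]AAAAAA…
t=26: q3 h= 4  |ddAd[A]AAAAAA…
t=27: q2 h= 5  |ddAdA[A]AAAAAA…
t=28: q3 h= 6  |ddAdAd[A]AAAAAA…
t=29: q2 h= 7  …dAdAdA[A]AAAAAA…
t=30: q3 h= 8  …AdAdAd[A]AAAAAA…
t=31: q2 h= 9  …dAdAdA[A]AAAAAA…
t=32: q3 h=10  …AdAdAd[A]AAAAAA…
t=33: q2 h=11  …dAdAdA[A]AAAAAA…
t=34: q3 h=12  …AdAdAd[A]AAAAAA…
t=35: q2 h=13  …dAdAdA[A]AAAAAA…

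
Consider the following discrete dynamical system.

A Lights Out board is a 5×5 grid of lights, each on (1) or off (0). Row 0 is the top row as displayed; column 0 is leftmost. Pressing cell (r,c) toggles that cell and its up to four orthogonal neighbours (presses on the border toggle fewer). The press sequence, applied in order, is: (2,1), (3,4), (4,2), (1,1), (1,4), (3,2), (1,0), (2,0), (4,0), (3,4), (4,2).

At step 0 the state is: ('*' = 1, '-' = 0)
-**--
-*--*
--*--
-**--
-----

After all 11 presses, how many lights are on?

15

t=0: -**--
-*--*
--*--
-**--
-----
t=1: -**--
----*
**---
--*--
-----
t=2: -**--
----*
**--*
--***
----*
t=3: -**--
----*
**--*
---**
-****
t=4: --*--
***-*
*---*
---**
-****
t=5: --*-*
****-
*----
---**
-****
t=6: --*-*
****-
*-*--
-**-*
-*-**
t=7: *-*-*
--**-
--*--
-**-*
-*-**
t=8: *-*-*
*-**-
***--
***-*
-*-**
t=9: *-*-*
*-**-
***--
-**-*
*--**
t=10: *-*-*
*-**-
***-*
-***-
*--*-
t=11: *-*-*
*-**-
***-*
-*-*-
***--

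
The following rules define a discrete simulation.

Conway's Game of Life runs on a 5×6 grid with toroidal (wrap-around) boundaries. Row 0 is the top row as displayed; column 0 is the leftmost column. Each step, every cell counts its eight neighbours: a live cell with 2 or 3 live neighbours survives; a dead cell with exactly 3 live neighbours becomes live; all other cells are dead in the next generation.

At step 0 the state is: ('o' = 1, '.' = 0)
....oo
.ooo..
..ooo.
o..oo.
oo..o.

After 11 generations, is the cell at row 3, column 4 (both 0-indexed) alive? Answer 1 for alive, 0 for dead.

0

t=0: ....oo
.ooo..
..ooo.
o..oo.
oo..o.
t=1: ....oo
.o...o
.....o
o.....
oo....
t=2: .o..oo
.....o
.....o
oo...o
oo....
t=3: .o..oo
.....o
....oo
.o...o
..o.o.
t=4: o..ooo
......
....oo
o..o.o
.oooo.
t=5: oo...o
o..o..
o...oo
oo....
.o....
t=6: .oo..o
......
....o.
.o....
..o..o
t=7: ooo...
......
......
......
..o...
t=8: .oo...
.o....
......
......
..o...
t=9: .oo...
.oo...
......
......
.oo...
t=10: o..o..
.oo...
......
......
.oo...
t=11: o..o..
.oo...
......
......
.oo...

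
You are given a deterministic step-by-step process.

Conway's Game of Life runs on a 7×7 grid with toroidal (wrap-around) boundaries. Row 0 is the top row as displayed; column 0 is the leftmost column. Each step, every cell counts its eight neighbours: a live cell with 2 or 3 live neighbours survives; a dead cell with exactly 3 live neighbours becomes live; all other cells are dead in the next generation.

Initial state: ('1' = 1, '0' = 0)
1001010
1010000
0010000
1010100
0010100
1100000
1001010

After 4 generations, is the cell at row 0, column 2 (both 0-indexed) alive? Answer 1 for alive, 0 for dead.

gen 0: 1001010
1010000
0010000
1010100
0010100
1100000
1001010
gen 1: 1011000
0011001
0010000
0010000
1010000
1111101
1010000
gen 2: 1000001
0000000
0110000
0011000
1000001
0000001
0000100
gen 3: 0000000
1100000
0111000
1011000
1000001
1000011
1000011
gen 4: 0100000
1100000
0001000
1001001
0000010
0100000
1000010

0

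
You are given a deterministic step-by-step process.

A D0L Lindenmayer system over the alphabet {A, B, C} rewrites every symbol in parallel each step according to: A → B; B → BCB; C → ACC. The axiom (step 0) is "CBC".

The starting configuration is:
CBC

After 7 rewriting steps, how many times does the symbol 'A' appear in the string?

522

gen 0: CBC
gen 1: ACCBCBACC
gen 2: BACCACCBCBACCBCBBACCACC
gen 3: BCBBACCACCBACCACCBCBACCBCBBACCACCBCBACCBCBBCBBACCACCBACCACC
gen 4: BCBACCBCBBCBBACCACCBACCACCBCBBACCACCBACCACCBCBACCBCBBACCAC…ACCACCBCBACCBCBBCBACCBCBBCBBACCACCBACCACCBCBBACCACCBACCACC  (len 153)
gen 5: BCBACCBCBBACCACCBCBACCBCBBCBACCBCBBCBBACCACCBACCACCBCBBACC…BBACCACCBACCACCBCBACCBCBBCBBACCACCBACCACCBCBBACCACCBACCACC  (len 399)
gen 6: BCBACCBCBBACCACCBCBACCBCBBCBBACCACCBACCACCBCBACCBCBBACCACC…BBACCACCBACCACCBCBACCBCBBCBBACCACCBACCACCBCBBACCACCBACCACC  (len 1043)
gen 7: BCBACCBCBBACCACCBCBACCBCBBCBBACCACCBACCACCBCBACCBCBBACCACC…BBACCACCBACCACCBCBACCBCBBCBBACCACCBACCACCBCBBACCACCBACCACC  (len 2729)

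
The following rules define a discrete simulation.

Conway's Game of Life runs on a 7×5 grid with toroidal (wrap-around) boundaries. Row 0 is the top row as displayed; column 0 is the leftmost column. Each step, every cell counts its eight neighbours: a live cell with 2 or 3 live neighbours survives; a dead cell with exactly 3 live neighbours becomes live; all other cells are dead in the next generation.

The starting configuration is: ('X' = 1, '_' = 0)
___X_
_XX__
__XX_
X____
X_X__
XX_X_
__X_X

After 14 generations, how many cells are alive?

14

t=0: ___X_
_XX__
__XX_
X____
X_X__
XX_X_
__X_X
t=1: _X_X_
_X___
__XX_
__XXX
X_X__
X__X_
XXX_X
t=2: ___XX
_X_X_
_X__X
____X
X_X__
___X_
_____
t=3: __XXX
___X_
__XXX
_X_XX
___XX
_____
___XX
t=4: __X__
_____
X____
_____
X_XXX
_____
__X_X
t=5: ___X_
_____
_____
XX_X_
___XX
XXX__
___X_
t=6: _____
_____
_____
X_XX_
___X_
XXX__
_X_XX
t=7: _____
_____
_____
__XXX
X__X_
XX___
_X_XX
t=8: _____
_____
___X_
__XXX
X__X_
_X_X_
_XX_X
t=9: _____
_____
__XXX
__X__
XX___
_X_X_
XXXX_
t=10: _XX__
___X_
__XX_
X_X_X
XX___
___X_
XX_XX
t=11: _X___
_X_X_
_XX__
X_X_X
XXXX_
___X_
XX_XX
t=12: _X_X_
XX___
____X
____X
X____
_____
XX_XX
t=13: ___X_
XXX_X
____X
X___X
_____
_X___
XX_XX
t=14: _____
XXX_X
_____
X___X
X____
_XX_X
XX_XX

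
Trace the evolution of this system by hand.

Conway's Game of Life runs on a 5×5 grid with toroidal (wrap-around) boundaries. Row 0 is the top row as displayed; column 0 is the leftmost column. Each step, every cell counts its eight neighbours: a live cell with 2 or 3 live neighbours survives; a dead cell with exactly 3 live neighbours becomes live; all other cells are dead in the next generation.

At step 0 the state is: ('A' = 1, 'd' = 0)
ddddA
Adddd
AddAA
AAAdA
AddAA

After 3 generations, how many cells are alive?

gen 0: ddddA
Adddd
AddAA
AAAdA
AddAA
gen 1: dddAd
AddAd
ddAAd
ddAdd
ddAdd
gen 2: ddAAA
dddAd
dAAAA
dAAdd
ddAAd
gen 3: ddddA
AAddd
AAddA
AdddA
ddddA

9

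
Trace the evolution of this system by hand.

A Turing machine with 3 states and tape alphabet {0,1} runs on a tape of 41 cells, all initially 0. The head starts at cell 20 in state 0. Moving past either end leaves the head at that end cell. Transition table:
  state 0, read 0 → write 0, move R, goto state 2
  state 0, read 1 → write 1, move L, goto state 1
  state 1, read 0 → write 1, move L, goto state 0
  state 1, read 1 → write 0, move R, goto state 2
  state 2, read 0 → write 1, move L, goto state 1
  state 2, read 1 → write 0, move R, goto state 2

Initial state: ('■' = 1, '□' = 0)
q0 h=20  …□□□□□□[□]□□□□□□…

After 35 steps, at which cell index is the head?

0) q0 h=20  …□□□□□□[□]□□□□□□…
1) q2 h=21  …□□□□□□[□]□□□□□□…
2) q1 h=20  …□□□□□□[□]■□□□□□…
3) q0 h=19  …□□□□□□[□]■■□□□□…
4) q2 h=20  …□□□□□□[■]■□□□□□…
5) q2 h=21  …□□□□□□[■]□□□□□□…
6) q2 h=22  …□□□□□□[□]□□□□□□…
7) q1 h=21  …□□□□□□[□]■□□□□□…
8) q0 h=20  …□□□□□□[□]■■□□□□…
9) q2 h=21  …□□□□□□[■]■□□□□□…
10) q2 h=22  …□□□□□□[■]□□□□□□…
11) q2 h=23  …□□□□□□[□]□□□□□□…
12) q1 h=22  …□□□□□□[□]■□□□□□…
13) q0 h=21  …□□□□□□[□]■■□□□□…
14) q2 h=22  …□□□□□□[■]■□□□□□…
15) q2 h=23  …□□□□□□[■]□□□□□□…
16) q2 h=24  …□□□□□□[□]□□□□□□…
17) q1 h=23  …□□□□□□[□]■□□□□□…
18) q0 h=22  …□□□□□□[□]■■□□□□…
19) q2 h=23  …□□□□□□[■]■□□□□□…
20) q2 h=24  …□□□□□□[■]□□□□□□…
21) q2 h=25  …□□□□□□[□]□□□□□□…
22) q1 h=24  …□□□□□□[□]■□□□□□…
23) q0 h=23  …□□□□□□[□]■■□□□□…
24) q2 h=24  …□□□□□□[■]■□□□□□…
25) q2 h=25  …□□□□□□[■]□□□□□□…
26) q2 h=26  …□□□□□□[□]□□□□□□…
27) q1 h=25  …□□□□□□[□]■□□□□□…
28) q0 h=24  …□□□□□□[□]■■□□□□…
29) q2 h=25  …□□□□□□[■]■□□□□□…
30) q2 h=26  …□□□□□□[■]□□□□□□…
31) q2 h=27  …□□□□□□[□]□□□□□□…
32) q1 h=26  …□□□□□□[□]■□□□□□…
33) q0 h=25  …□□□□□□[□]■■□□□□…
34) q2 h=26  …□□□□□□[■]■□□□□□…
35) q2 h=27  …□□□□□□[■]□□□□□□…

27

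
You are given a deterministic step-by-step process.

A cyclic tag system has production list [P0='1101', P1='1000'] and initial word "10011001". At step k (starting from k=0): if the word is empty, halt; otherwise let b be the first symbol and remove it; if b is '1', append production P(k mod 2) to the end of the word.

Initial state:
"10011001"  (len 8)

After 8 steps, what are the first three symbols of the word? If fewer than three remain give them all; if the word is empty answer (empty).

gen 0: "10011001"  (len 8)
gen 1: "00110011101"  (len 11)
gen 2: "0110011101"  (len 10)
gen 3: "110011101"  (len 9)
gen 4: "100111011000"  (len 12)
gen 5: "001110110001101"  (len 15)
gen 6: "01110110001101"  (len 14)
gen 7: "1110110001101"  (len 13)
gen 8: "1101100011011000"  (len 16)

110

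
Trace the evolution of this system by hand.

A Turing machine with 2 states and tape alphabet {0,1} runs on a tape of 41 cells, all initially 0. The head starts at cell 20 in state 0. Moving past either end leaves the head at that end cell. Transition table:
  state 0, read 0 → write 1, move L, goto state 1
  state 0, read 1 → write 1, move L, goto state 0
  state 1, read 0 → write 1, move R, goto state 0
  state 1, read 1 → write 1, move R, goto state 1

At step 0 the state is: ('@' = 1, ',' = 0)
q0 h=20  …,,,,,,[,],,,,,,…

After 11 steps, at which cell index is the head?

15

k=0  q0 h=20  …,,,,,,[,],,,,,,…
k=1  q1 h=19  …,,,,,,[,]@,,,,,…
k=2  q0 h=20  …,,,,,@[@],,,,,,…
k=3  q0 h=19  …,,,,,,[@]@,,,,,…
k=4  q0 h=18  …,,,,,,[,]@@,,,,…
k=5  q1 h=17  …,,,,,,[,]@@@,,,…
k=6  q0 h=18  …,,,,,@[@]@@,,,,…
k=7  q0 h=17  …,,,,,,[@]@@@,,,…
k=8  q0 h=16  …,,,,,,[,]@@@@,,…
k=9  q1 h=15  …,,,,,,[,]@@@@@,…
k=10  q0 h=16  …,,,,,@[@]@@@@,,…
k=11  q0 h=15  …,,,,,,[@]@@@@@,…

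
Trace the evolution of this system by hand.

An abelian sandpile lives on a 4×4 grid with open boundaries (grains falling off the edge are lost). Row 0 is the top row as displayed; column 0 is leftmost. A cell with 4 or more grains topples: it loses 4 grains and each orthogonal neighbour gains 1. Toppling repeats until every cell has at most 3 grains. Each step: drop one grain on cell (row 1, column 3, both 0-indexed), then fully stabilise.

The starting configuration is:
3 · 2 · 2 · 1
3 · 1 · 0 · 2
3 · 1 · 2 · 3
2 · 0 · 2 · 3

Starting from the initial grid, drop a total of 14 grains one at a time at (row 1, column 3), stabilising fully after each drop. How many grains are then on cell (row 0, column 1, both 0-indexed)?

3

t=0: 3 · 2 · 2 · 1
3 · 1 · 0 · 2
3 · 1 · 2 · 3
2 · 0 · 2 · 3
t=1: 3 · 2 · 2 · 1
3 · 1 · 0 · 3
3 · 1 · 2 · 3
2 · 0 · 2 · 3
t=2: 3 · 2 · 2 · 2
3 · 1 · 1 · 1
3 · 1 · 3 · 1
2 · 0 · 3 · 0
t=3: 3 · 2 · 2 · 2
3 · 1 · 1 · 2
3 · 1 · 3 · 1
2 · 0 · 3 · 0
t=4: 3 · 2 · 2 · 2
3 · 1 · 1 · 3
3 · 1 · 3 · 1
2 · 0 · 3 · 0
t=5: 3 · 2 · 2 · 3
3 · 1 · 2 · 0
3 · 1 · 3 · 2
2 · 0 · 3 · 0
t=6: 3 · 2 · 2 · 3
3 · 1 · 2 · 1
3 · 1 · 3 · 2
2 · 0 · 3 · 0
t=7: 3 · 2 · 2 · 3
3 · 1 · 2 · 2
3 · 1 · 3 · 2
2 · 0 · 3 · 0
t=8: 3 · 2 · 2 · 3
3 · 1 · 2 · 3
3 · 1 · 3 · 2
2 · 0 · 3 · 0
t=9: 3 · 2 · 3 · 0
3 · 1 · 3 · 1
3 · 1 · 3 · 3
2 · 0 · 3 · 0
t=10: 3 · 2 · 3 · 0
3 · 1 · 3 · 2
3 · 1 · 3 · 3
2 · 0 · 3 · 0
t=11: 3 · 2 · 3 · 0
3 · 1 · 3 · 3
3 · 1 · 3 · 3
2 · 0 · 3 · 0
t=12: 3 · 3 · 0 · 2
3 · 2 · 2 · 2
3 · 2 · 2 · 1
2 · 1 · 0 · 2
t=13: 3 · 3 · 0 · 2
3 · 2 · 2 · 3
3 · 2 · 2 · 1
2 · 1 · 0 · 2
t=14: 3 · 3 · 0 · 3
3 · 2 · 3 · 0
3 · 2 · 2 · 2
2 · 1 · 0 · 2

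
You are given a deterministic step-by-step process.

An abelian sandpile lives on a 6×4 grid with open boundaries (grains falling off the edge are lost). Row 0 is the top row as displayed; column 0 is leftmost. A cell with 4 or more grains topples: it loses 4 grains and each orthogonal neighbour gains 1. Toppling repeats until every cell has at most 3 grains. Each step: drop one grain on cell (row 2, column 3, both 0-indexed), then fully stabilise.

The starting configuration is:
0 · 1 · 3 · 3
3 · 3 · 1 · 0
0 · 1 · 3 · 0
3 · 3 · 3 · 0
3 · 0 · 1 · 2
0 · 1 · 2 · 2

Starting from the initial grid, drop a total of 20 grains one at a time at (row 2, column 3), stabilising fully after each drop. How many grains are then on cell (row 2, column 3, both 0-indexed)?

0) 0 · 1 · 3 · 3
3 · 3 · 1 · 0
0 · 1 · 3 · 0
3 · 3 · 3 · 0
3 · 0 · 1 · 2
0 · 1 · 2 · 2
1) 0 · 1 · 3 · 3
3 · 3 · 1 · 0
0 · 1 · 3 · 1
3 · 3 · 3 · 0
3 · 0 · 1 · 2
0 · 1 · 2 · 2
2) 0 · 1 · 3 · 3
3 · 3 · 1 · 0
0 · 1 · 3 · 2
3 · 3 · 3 · 0
3 · 0 · 1 · 2
0 · 1 · 2 · 2
3) 0 · 1 · 3 · 3
3 · 3 · 1 · 0
0 · 1 · 3 · 3
3 · 3 · 3 · 0
3 · 0 · 1 · 2
0 · 1 · 2 · 2
4) 0 · 1 · 3 · 3
3 · 3 · 2 · 1
1 · 3 · 1 · 1
1 · 1 · 1 · 2
0 · 2 · 2 · 2
1 · 1 · 2 · 2
5) 0 · 1 · 3 · 3
3 · 3 · 2 · 1
1 · 3 · 1 · 2
1 · 1 · 1 · 2
0 · 2 · 2 · 2
1 · 1 · 2 · 2
6) 0 · 1 · 3 · 3
3 · 3 · 2 · 1
1 · 3 · 1 · 3
1 · 1 · 1 · 2
0 · 2 · 2 · 2
1 · 1 · 2 · 2
7) 0 · 1 · 3 · 3
3 · 3 · 2 · 2
1 · 3 · 2 · 0
1 · 1 · 1 · 3
0 · 2 · 2 · 2
1 · 1 · 2 · 2
8) 0 · 1 · 3 · 3
3 · 3 · 2 · 2
1 · 3 · 2 · 1
1 · 1 · 1 · 3
0 · 2 · 2 · 2
1 · 1 · 2 · 2
9) 0 · 1 · 3 · 3
3 · 3 · 2 · 2
1 · 3 · 2 · 2
1 · 1 · 1 · 3
0 · 2 · 2 · 2
1 · 1 · 2 · 2
10) 0 · 1 · 3 · 3
3 · 3 · 2 · 2
1 · 3 · 2 · 3
1 · 1 · 1 · 3
0 · 2 · 2 · 2
1 · 1 · 2 · 2
11) 0 · 1 · 3 · 3
3 · 3 · 2 · 3
1 · 3 · 3 · 1
1 · 1 · 2 · 0
0 · 2 · 2 · 3
1 · 1 · 2 · 2
12) 0 · 1 · 3 · 3
3 · 3 · 2 · 3
1 · 3 · 3 · 2
1 · 1 · 2 · 0
0 · 2 · 2 · 3
1 · 1 · 2 · 2
13) 0 · 1 · 3 · 3
3 · 3 · 2 · 3
1 · 3 · 3 · 3
1 · 1 · 2 · 0
0 · 2 · 2 · 3
1 · 1 · 2 · 2
14) 1 · 3 · 1 · 1
0 · 2 · 2 · 2
3 · 1 · 2 · 2
1 · 2 · 3 · 1
0 · 2 · 2 · 3
1 · 1 · 2 · 2
15) 1 · 3 · 1 · 1
0 · 2 · 2 · 2
3 · 1 · 2 · 3
1 · 2 · 3 · 1
0 · 2 · 2 · 3
1 · 1 · 2 · 2
16) 1 · 3 · 1 · 1
0 · 2 · 2 · 3
3 · 1 · 3 · 0
1 · 2 · 3 · 2
0 · 2 · 2 · 3
1 · 1 · 2 · 2
17) 1 · 3 · 1 · 1
0 · 2 · 2 · 3
3 · 1 · 3 · 1
1 · 2 · 3 · 2
0 · 2 · 2 · 3
1 · 1 · 2 · 2
18) 1 · 3 · 1 · 1
0 · 2 · 2 · 3
3 · 1 · 3 · 2
1 · 2 · 3 · 2
0 · 2 · 2 · 3
1 · 1 · 2 · 2
19) 1 · 3 · 1 · 1
0 · 2 · 2 · 3
3 · 1 · 3 · 3
1 · 2 · 3 · 2
0 · 2 · 2 · 3
1 · 1 · 2 · 2
20) 1 · 3 · 2 · 2
0 · 3 · 0 · 1
3 · 2 · 2 · 3
1 · 3 · 2 · 1
0 · 3 · 0 · 1
1 · 1 · 3 · 3

3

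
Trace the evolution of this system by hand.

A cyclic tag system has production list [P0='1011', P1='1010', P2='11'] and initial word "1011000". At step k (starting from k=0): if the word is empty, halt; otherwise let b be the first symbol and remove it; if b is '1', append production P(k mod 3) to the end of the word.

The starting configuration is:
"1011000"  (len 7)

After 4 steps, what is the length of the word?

t=0: "1011000"  (len 7)
t=1: "0110001011"  (len 10)
t=2: "110001011"  (len 9)
t=3: "1000101111"  (len 10)
t=4: "0001011111011"  (len 13)

13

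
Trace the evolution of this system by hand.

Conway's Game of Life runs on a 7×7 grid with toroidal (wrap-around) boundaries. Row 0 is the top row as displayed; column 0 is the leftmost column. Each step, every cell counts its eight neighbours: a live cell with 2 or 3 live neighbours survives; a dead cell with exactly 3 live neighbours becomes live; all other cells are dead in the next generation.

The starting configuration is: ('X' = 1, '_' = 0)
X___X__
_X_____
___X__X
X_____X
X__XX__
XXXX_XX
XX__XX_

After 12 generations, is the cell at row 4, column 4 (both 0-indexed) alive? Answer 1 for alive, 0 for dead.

0) X___X__
_X_____
___X__X
X_____X
X__XX__
XXXX_XX
XX__XX_
1) X___XXX
X______
______X
X__XXXX
___XX__
_______
_______
2) X____XX
X______
____X__
X__X__X
___X__X
_______
_____XX
3) X____X_
X____X_
X_____X
X__XXXX
X_____X
_____XX
X____X_
4) XX__XX_
XX___X_
_X_____
_X__X__
_______
_____X_
X___XX_
5) _______
__X_XX_
_XX____
_______
_______
____XXX
XX_____
6) _X_____
_XXX___
_XXX___
_______
_____X_
X____XX
X____XX
7) _X____X
X__X___
_X_X___
__X____
_____X_
X___X__
_X___X_
8) _XX___X
XX_____
_X_X___
__X____
_______
____XXX
_X___XX
9) __X__XX
_______
XX_____
__X____
_____X_
X___X_X
_XX_X__
10) _XXX_X_
XX____X
_X_____
_X_____
_____XX
XX_XX_X
_XX_X__
11) ___XXXX
______X
_XX____
X______
_XX_XXX
_X_XX_X
______X
12) X___X_X
X_XXX_X
XX_____
X__X_XX
_XX_X_X
_X_XX_X
__X___X

1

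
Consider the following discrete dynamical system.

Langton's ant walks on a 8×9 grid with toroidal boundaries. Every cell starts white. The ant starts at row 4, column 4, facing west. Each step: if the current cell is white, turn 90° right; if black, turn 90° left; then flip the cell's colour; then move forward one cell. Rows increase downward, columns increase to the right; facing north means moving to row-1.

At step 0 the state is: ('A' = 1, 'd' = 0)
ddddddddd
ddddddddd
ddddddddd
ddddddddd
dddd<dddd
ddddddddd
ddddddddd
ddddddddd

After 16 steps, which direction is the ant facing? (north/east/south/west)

west

[0] ddddddddd
ddddddddd
ddddddddd
ddddddddd
dddd<dddd
ddddddddd
ddddddddd
ddddddddd
[1] ddddddddd
ddddddddd
ddddddddd
dddd^dddd
ddddAdddd
ddddddddd
ddddddddd
ddddddddd
[2] ddddddddd
ddddddddd
ddddddddd
ddddA>ddd
ddddAdddd
ddddddddd
ddddddddd
ddddddddd
[3] ddddddddd
ddddddddd
ddddddddd
ddddAAddd
ddddAvddd
ddddddddd
ddddddddd
ddddddddd
[4] ddddddddd
ddddddddd
ddddddddd
ddddAAddd
dddd<Addd
ddddddddd
ddddddddd
ddddddddd
[5] ddddddddd
ddddddddd
ddddddddd
ddddAAddd
dddddAddd
ddddvdddd
ddddddddd
ddddddddd
[6] ddddddddd
ddddddddd
ddddddddd
ddddAAddd
dddddAddd
ddd<Adddd
ddddddddd
ddddddddd
[7] ddddddddd
ddddddddd
ddddddddd
ddddAAddd
ddd^dAddd
dddAAdddd
ddddddddd
ddddddddd
[8] ddddddddd
ddddddddd
ddddddddd
ddddAAddd
dddA>Addd
dddAAdddd
ddddddddd
ddddddddd
[9] ddddddddd
ddddddddd
ddddddddd
ddddAAddd
dddAAAddd
dddAvdddd
ddddddddd
ddddddddd
[10] ddddddddd
ddddddddd
ddddddddd
ddddAAddd
dddAAAddd
dddAd>ddd
ddddddddd
ddddddddd
[11] ddddddddd
ddddddddd
ddddddddd
ddddAAddd
dddAAAddd
dddAdAddd
dddddvddd
ddddddddd
[12] ddddddddd
ddddddddd
ddddddddd
ddddAAddd
dddAAAddd
dddAdAddd
dddd<Addd
ddddddddd
[13] ddddddddd
ddddddddd
ddddddddd
ddddAAddd
dddAAAddd
dddA^Addd
ddddAAddd
ddddddddd
[14] ddddddddd
ddddddddd
ddddddddd
ddddAAddd
dddAAAddd
dddAA>ddd
ddddAAddd
ddddddddd
[15] ddddddddd
ddddddddd
ddddddddd
ddddAAddd
dddAA^ddd
dddAAdddd
ddddAAddd
ddddddddd
[16] ddddddddd
ddddddddd
ddddddddd
ddddAAddd
dddA<dddd
dddAAdddd
ddddAAddd
ddddddddd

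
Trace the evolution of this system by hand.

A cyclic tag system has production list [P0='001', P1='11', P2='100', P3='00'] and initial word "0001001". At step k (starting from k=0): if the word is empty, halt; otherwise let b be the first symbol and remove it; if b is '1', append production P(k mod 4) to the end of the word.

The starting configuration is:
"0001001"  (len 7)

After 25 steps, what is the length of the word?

k=0  "0001001"  (len 7)
k=1  "001001"  (len 6)
k=2  "01001"  (len 5)
k=3  "1001"  (len 4)
k=4  "00100"  (len 5)
k=5  "0100"  (len 4)
k=6  "100"  (len 3)
k=7  "00100"  (len 5)
k=8  "0100"  (len 4)
k=9  "100"  (len 3)
k=10  "0011"  (len 4)
k=11  "011"  (len 3)
k=12  "11"  (len 2)
k=13  "1001"  (len 4)
k=14  "00111"  (len 5)
k=15  "0111"  (len 4)
k=16  "111"  (len 3)
k=17  "11001"  (len 5)
k=18  "100111"  (len 6)
k=19  "00111100"  (len 8)
k=20  "0111100"  (len 7)
k=21  "111100"  (len 6)
k=22  "1110011"  (len 7)
k=23  "110011100"  (len 9)
k=24  "1001110000"  (len 10)
k=25  "001110000001"  (len 12)

12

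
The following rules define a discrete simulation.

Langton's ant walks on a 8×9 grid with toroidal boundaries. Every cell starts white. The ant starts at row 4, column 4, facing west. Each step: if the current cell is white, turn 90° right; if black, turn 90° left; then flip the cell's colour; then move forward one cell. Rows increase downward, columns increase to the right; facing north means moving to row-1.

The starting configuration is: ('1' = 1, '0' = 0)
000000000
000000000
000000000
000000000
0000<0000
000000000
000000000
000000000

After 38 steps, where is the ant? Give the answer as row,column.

5,7

t=0: 000000000
000000000
000000000
000000000
0000<0000
000000000
000000000
000000000
t=1: 000000000
000000000
000000000
0000^0000
000010000
000000000
000000000
000000000
t=2: 000000000
000000000
000000000
00001>000
000010000
000000000
000000000
000000000
t=3: 000000000
000000000
000000000
000011000
00001v000
000000000
000000000
000000000
t=4: 000000000
000000000
000000000
000011000
0000<1000
000000000
000000000
000000000
t=5: 000000000
000000000
000000000
000011000
000001000
0000v0000
000000000
000000000
t=6: 000000000
000000000
000000000
000011000
000001000
000<10000
000000000
000000000
t=7: 000000000
000000000
000000000
000011000
000^01000
000110000
000000000
000000000
t=8: 000000000
000000000
000000000
000011000
0001>1000
000110000
000000000
000000000
t=9: 000000000
000000000
000000000
000011000
000111000
0001v0000
000000000
000000000
t=10: 000000000
000000000
000000000
000011000
000111000
00010>000
000000000
000000000
t=11: 000000000
000000000
000000000
000011000
000111000
000101000
00000v000
000000000
t=12: 000000000
000000000
000000000
000011000
000111000
000101000
0000<1000
000000000
t=13: 000000000
000000000
000000000
000011000
000111000
0001^1000
000011000
000000000
t=14: 000000000
000000000
000000000
000011000
000111000
00011>000
000011000
000000000
t=15: 000000000
000000000
000000000
000011000
00011^000
000110000
000011000
000000000
t=16: 000000000
000000000
000000000
000011000
0001<0000
000110000
000011000
000000000
t=17: 000000000
000000000
000000000
000011000
000100000
0001v0000
000011000
000000000
t=18: 000000000
000000000
000000000
000011000
000100000
00010>000
000011000
000000000
t=19: 000000000
000000000
000000000
000011000
000100000
000101000
00001v000
000000000
t=20: 000000000
000000000
000000000
000011000
000100000
000101000
000010>00
000000000
t=21: 000000000
000000000
000000000
000011000
000100000
000101000
000010100
000000v00
t=22: 000000000
000000000
000000000
000011000
000100000
000101000
000010100
00000<100
t=23: 000000000
000000000
000000000
000011000
000100000
000101000
00001^100
000001100
t=24: 000000000
000000000
000000000
000011000
000100000
000101000
000011>00
000001100
t=25: 000000000
000000000
000000000
000011000
000100000
000101^00
000011000
000001100
t=26: 000000000
000000000
000000000
000011000
000100000
0001011>0
000011000
000001100
t=27: 000000000
000000000
000000000
000011000
000100000
000101110
0000110v0
000001100
t=28: 000000000
000000000
000000000
000011000
000100000
000101110
000011<10
000001100
t=29: 000000000
000000000
000000000
000011000
000100000
000101^10
000011110
000001100
t=30: 000000000
000000000
000000000
000011000
000100000
00010<010
000011110
000001100
t=31: 000000000
000000000
000000000
000011000
000100000
000100010
00001v110
000001100
t=32: 000000000
000000000
000000000
000011000
000100000
000100010
000010>10
000001100
t=33: 000000000
000000000
000000000
000011000
000100000
000100^10
000010010
000001100
t=34: 000000000
000000000
000000000
000011000
000100000
0001001>0
000010010
000001100
t=35: 000000000
000000000
000000000
000011000
0001000^0
000100100
000010010
000001100
t=36: 000000000
000000000
000000000
000011000
00010001>
000100100
000010010
000001100
t=37: 000000000
000000000
000000000
000011000
000100011
00010010v
000010010
000001100
t=38: 000000000
000000000
000000000
000011000
000100011
0001001<1
000010010
000001100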